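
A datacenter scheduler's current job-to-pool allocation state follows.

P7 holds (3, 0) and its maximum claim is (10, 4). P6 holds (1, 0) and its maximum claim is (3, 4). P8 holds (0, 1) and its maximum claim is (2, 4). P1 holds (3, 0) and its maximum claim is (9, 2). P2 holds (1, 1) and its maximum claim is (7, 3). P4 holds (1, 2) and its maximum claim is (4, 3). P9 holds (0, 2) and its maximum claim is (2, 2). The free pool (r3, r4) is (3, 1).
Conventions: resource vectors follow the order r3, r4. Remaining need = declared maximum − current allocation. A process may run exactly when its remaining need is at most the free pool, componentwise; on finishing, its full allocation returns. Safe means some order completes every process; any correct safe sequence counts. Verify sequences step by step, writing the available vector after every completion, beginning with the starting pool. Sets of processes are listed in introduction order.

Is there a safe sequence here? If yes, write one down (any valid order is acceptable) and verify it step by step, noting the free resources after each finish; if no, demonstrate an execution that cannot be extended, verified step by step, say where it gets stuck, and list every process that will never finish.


UNSAFE — no complete ordering exists.
Key observation: after P4, P8, P6, P9 complete, (5, 6) is the best the pool ever gets, yet each leftover process wants more r3.
Going as far as possible: P4, P8, P6, P9; after that, nothing fits. Verifying each step:
  pool = (3, 1)
  P4: need (3, 1) fits (3, 1); releases (1, 2), pool now (4, 3)
  P8: need (2, 3) fits (4, 3); releases (0, 1), pool now (4, 4)
  P6: need (2, 4) fits (4, 4); releases (1, 0), pool now (5, 4)
  P9: need (2, 0) fits (5, 4); releases (0, 2), pool now (5, 6)
  P7 cannot run: need (7, 4) vs free (5, 6) (insufficient r3)
  P1 cannot run: need (6, 2) vs free (5, 6) (insufficient r3)
  P2 cannot run: need (6, 2) vs free (5, 6) (insufficient r3)
Processes that can never finish: P7, P1 and P2.


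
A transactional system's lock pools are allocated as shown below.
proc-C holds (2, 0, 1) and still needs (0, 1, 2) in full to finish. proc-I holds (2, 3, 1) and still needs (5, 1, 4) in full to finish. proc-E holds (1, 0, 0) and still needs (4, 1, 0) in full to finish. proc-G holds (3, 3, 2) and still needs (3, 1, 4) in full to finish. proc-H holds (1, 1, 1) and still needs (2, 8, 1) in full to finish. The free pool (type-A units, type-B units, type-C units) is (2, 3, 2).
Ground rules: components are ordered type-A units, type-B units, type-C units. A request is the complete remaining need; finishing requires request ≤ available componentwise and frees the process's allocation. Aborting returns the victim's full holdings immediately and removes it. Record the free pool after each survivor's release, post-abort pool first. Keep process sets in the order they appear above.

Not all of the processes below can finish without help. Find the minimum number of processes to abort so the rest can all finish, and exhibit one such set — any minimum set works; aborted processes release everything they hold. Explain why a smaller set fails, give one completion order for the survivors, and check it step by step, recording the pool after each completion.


Abort proc-H.
Key observation: the deadlocked proc-I becomes finishable only because proc-H released (1, 1, 1); it completes at step 2 below.
No smaller set exists: with zero aborts the deadlock remains.
The survivors complete as proc-C, proc-I, proc-E, proc-G. Check, step by step (starting from the post-abort pool):
  pool = (3, 4, 3)
  proc-C: need (0, 1, 2) fits (3, 4, 3); releases (2, 0, 1), pool now (5, 4, 4)
  proc-I: need (5, 1, 4) fits (5, 4, 4); releases (2, 3, 1), pool now (7, 7, 5)
  proc-E: need (4, 1, 0) fits (7, 7, 5); releases (1, 0, 0), pool now (8, 7, 5)
  proc-G: need (3, 1, 4) fits (8, 7, 5); releases (3, 3, 2), pool now (11, 10, 7)


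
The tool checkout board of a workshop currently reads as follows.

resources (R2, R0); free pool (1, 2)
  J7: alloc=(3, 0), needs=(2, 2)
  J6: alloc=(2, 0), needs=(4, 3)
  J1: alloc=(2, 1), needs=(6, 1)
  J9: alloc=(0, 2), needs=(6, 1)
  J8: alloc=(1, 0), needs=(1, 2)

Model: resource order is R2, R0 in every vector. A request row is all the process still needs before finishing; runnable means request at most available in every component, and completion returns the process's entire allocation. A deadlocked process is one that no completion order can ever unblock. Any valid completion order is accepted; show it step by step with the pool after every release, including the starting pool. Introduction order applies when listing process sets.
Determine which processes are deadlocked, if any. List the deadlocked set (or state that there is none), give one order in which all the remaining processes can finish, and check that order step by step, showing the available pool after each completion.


The deadlocked set is J6, J1 and J9.
Key observation: after J8, J7 the pool peaks at (5, 2), and each blocked process is short somewhere: J6 on R0; J1 on R2; J9 on R2.
One completion order for the rest: J8, J7. Check, step by step:
  pool = (1, 2)
  J8 needs (1, 2) <= (1, 2) -> finishes; pool += (1, 0) = (2, 2)
  J7 needs (2, 2) <= (2, 2) -> finishes; pool += (3, 0) = (5, 2)
None of the blocked processes ever fits:
  blocked: J6 wants (4, 3), pool (5, 2) — not enough R0
  blocked: J1 wants (6, 1), pool (5, 2) — not enough R2
  blocked: J9 wants (6, 1), pool (5, 2) — not enough R2


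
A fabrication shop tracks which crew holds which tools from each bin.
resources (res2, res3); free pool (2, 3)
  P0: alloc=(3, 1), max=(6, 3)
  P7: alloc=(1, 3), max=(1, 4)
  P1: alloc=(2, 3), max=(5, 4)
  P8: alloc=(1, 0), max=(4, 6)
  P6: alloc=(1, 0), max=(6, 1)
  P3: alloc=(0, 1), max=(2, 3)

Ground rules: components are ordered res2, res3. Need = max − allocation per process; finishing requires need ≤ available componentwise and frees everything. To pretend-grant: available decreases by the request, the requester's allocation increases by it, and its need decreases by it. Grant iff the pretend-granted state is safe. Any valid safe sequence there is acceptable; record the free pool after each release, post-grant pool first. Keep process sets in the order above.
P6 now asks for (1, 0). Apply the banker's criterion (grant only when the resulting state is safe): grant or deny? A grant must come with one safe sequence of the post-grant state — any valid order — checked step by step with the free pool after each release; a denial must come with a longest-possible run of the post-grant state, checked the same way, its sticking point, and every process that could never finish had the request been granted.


DENY: after the grant no complete ordering would exist.
Key observation: after P7, P3 complete, (2, 7) is the best the pool ever gets, yet each leftover process wants more res2.
Pretend the grant happened; the run P7, P3 goes as far as possible. Verifying each step:
  pool = (1, 3)
  run P7 (needs (0, 1), free (1, 3)); after release of (1, 3) the pool is (2, 6)
  run P3 (needs (2, 2), free (2, 6)); after release of (0, 1) the pool is (2, 7)
  blocked: P0 wants (3, 2), pool (2, 7) — not enough res2
  blocked: P1 wants (3, 1), pool (2, 7) — not enough res2
  blocked: P8 wants (3, 6), pool (2, 7) — not enough res2
  blocked: P6 wants (4, 1), pool (2, 7) — not enough res2
Post-grant, the permanently blocked set is P0, P1, P8 and P6.


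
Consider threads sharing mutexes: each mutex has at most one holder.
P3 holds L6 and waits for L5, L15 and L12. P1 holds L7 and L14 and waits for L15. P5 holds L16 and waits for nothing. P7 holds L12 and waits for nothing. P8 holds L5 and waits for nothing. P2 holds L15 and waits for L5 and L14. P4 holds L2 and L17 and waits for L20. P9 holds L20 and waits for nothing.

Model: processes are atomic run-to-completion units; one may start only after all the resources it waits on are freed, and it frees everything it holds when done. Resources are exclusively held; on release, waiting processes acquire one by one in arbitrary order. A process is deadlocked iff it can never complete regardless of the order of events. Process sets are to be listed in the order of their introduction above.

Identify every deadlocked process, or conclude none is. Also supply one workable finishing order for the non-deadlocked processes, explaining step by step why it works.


Deadlocked set: P3, P1 and P2.
Key observation: the waits loop around P2 -> P1 -> P2 with no way out; P3 waits into the deadlock from upstream.
A valid finishing order for the others: P9, P4, P5, P8, P7.
Step-by-step check:
  run P9 (it waits on nothing); releases L20
  run P4 (all its waits — L20 — are resolved); releases L2 and L17
  run P5 (it waits on nothing); releases L16
  run P8 (it waits on nothing); releases L5
  run P7 (it waits on nothing); releases L12


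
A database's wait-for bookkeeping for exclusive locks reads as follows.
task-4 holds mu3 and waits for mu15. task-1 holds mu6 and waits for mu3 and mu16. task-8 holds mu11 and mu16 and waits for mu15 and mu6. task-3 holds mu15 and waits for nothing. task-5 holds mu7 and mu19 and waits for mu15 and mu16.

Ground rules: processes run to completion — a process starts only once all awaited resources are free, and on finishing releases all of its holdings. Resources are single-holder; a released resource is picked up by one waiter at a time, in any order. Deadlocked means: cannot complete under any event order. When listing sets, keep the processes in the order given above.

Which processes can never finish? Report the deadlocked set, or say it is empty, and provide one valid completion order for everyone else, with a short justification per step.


Deadlocked set: task-1, task-8 and task-5.
Key observation: task-1 -> task-8 -> task-1 is a circular wait — nothing in it can go first; task-5 waits into the deadlock from upstream.
The rest can finish in the order task-3, task-4.
Verifying each step:
  task-3 waits on nothing -> runs at once and releases mu15
  run task-4 (all its waits — mu15 — are resolved); releases mu3


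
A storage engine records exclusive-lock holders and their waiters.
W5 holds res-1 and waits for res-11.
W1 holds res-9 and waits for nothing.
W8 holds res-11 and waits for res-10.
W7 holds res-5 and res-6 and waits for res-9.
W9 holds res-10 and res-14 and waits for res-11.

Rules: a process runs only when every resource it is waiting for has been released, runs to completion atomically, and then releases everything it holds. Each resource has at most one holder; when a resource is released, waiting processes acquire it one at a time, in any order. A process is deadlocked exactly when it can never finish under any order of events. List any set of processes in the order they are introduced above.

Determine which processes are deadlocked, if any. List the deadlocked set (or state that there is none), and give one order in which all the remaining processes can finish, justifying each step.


Deadlocked set: W5, W8 and W9.
Key observation: along W8 -> W9 -> W8, each member waits on what the next one holds — a deadlock; W5 waits into the deadlock from upstream.
A valid finishing order for the others: W1, W7.
Walking it through:
  W1: no waits; runs immediately, freeing res-9
  W7 waits on res-9 — all released -> runs and releases res-5 and res-6


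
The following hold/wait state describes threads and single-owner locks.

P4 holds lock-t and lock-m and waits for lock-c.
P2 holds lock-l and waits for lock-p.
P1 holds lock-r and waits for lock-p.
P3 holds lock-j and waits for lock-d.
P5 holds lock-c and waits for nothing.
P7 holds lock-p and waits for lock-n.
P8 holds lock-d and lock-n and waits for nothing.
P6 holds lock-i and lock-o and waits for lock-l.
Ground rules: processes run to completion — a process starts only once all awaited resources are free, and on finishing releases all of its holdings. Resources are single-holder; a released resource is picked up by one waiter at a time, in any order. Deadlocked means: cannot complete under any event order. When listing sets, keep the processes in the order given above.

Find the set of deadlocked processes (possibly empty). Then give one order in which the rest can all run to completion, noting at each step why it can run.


The deadlocked set is empty.
Key observation: although several processes wait, no cycle exists — each chain bottoms out at a free runner.
The rest can finish in the order P5, P8, P7, P4, P3, P2, P6, P1.
Verifying each step:
  P5 waits on nothing -> runs at once and releases lock-c
  P8 waits on nothing -> runs at once and releases lock-d and lock-n
  P7 waits on lock-n — all released -> runs and releases lock-p
  P4 waits on lock-c — all released -> runs and releases lock-t and lock-m
  P3 waits on lock-d — all released -> runs and releases lock-j
  P2 waits on lock-p — all released -> runs and releases lock-l
  P6 waits on lock-l — all released -> runs and releases lock-i and lock-o
  P1 waits on lock-p — all released -> runs and releases lock-r


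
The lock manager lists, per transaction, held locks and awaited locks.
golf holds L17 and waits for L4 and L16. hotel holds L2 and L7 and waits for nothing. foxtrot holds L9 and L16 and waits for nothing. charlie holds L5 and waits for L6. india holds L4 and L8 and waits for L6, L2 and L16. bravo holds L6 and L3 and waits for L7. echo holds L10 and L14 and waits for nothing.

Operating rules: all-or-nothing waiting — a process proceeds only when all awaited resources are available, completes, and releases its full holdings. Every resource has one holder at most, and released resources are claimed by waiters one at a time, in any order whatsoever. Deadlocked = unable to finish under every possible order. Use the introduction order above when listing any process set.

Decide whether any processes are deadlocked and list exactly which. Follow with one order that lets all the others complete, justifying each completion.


The deadlocked set is empty.
Key observation: all waits point, directly or indirectly, at processes that can finish, so nothing is permanently blocked.
A valid finishing order for the others: echo, foxtrot, hotel, bravo, india, charlie, golf.
Verifying each step:
  echo: no waits; runs immediately, freeing L10 and L14
  foxtrot: no waits; runs immediately, freeing L9 and L16
  hotel: no waits; runs immediately, freeing L2 and L7
  bravo: everything it awaited (L7) is free; runs, freeing L6 and L3
  india: everything it awaited (L6, L2 and L16) is free; runs, freeing L4 and L8
  charlie: everything it awaited (L6) is free; runs, freeing L5
  golf: everything it awaited (L4 and L16) is free; runs, freeing L17


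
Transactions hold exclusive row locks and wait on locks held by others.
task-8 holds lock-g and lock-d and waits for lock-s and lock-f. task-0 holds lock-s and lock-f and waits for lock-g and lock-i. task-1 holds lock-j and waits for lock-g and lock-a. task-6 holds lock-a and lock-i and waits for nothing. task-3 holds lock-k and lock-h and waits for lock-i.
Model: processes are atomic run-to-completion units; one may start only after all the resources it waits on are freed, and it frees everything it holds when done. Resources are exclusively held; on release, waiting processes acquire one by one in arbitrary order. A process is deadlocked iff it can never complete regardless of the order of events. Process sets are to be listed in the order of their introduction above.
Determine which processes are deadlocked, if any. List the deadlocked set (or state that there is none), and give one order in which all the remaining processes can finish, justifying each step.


The deadlocked set is task-8, task-0 and task-1.
Key observation: along task-8 -> task-0 -> task-8, each member waits on what the next one holds — a deadlock; task-1 waits into the deadlock from upstream.
A valid finishing order for the others: task-6, task-3.
Verifying each step:
  task-6 waits on nothing -> runs at once and releases lock-a and lock-i
  run task-3 (all its waits — lock-i — are resolved); releases lock-k and lock-h


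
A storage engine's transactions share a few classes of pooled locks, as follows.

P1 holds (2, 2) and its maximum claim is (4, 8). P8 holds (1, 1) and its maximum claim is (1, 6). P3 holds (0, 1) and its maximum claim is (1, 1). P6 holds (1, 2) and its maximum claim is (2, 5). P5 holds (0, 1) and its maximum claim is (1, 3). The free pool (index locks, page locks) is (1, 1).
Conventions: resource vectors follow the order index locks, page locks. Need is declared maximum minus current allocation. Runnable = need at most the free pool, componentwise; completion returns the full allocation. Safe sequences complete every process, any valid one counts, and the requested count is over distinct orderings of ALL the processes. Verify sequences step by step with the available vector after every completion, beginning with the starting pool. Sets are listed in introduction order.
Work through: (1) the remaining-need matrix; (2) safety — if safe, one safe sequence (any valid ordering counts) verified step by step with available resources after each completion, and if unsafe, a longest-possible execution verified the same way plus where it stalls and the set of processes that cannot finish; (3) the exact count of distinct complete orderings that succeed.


(1) Outstanding need per process (order index locks, page locks):
  P1: (2, 6)
  P8: (0, 5)
  P3: (1, 0)
  P6: (1, 3)
  P5: (1, 2)
(2) SAFE — a valid safe sequence is P3, P5, P6, P8, P1.
Key observation: P3 is the earliest step where a requested resource binds exactly: need (1, 0), pool (1, 1) at its turn.
Walking it through:
  pool = (1, 1)
  P3: need (1, 0) fits (1, 1); releases (0, 1), pool now (1, 2)
  P5: need (1, 2) fits (1, 2); releases (0, 1), pool now (1, 3)
  P6: need (1, 3) fits (1, 3); releases (1, 2), pool now (2, 5)
  P8: need (0, 5) fits (2, 5); releases (1, 1), pool now (3, 6)
  P1: need (2, 6) fits (3, 6); releases (2, 2), pool now (5, 8)
(3) Exactly 1 of the possible complete orderings is a safe sequence.


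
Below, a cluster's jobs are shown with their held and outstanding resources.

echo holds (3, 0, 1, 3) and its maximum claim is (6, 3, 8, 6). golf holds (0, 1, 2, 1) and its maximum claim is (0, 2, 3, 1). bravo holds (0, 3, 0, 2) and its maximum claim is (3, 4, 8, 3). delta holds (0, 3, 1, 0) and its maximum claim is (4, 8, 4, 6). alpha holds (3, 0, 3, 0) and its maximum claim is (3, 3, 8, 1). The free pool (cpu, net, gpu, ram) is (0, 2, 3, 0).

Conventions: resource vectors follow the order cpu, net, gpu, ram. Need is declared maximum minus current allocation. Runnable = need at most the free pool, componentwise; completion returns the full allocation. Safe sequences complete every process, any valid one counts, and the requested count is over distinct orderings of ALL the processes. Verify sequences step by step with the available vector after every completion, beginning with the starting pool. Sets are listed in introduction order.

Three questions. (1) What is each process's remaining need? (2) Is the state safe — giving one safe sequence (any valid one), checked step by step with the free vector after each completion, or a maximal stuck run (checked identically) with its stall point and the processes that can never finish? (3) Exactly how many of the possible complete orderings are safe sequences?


(1) Need matrix, components ordered cpu, net, gpu, ram:
  echo: (3, 3, 7, 3)
  golf: (0, 1, 1, 0)
  bravo: (3, 1, 8, 1)
  delta: (4, 5, 3, 6)
  alpha: (0, 3, 5, 1)
(2) SAFE. One safe sequence: golf, alpha, bravo, echo, delta.
Key observation: alpha is the earliest step where a requested resource binds exactly: need (0, 3, 5, 1), pool (0, 3, 5, 1) at its turn.
Verifying each step:
  pool = (0, 2, 3, 0)
  golf needs (0, 1, 1, 0) <= (0, 2, 3, 0) -> finishes; pool += (0, 1, 2, 1) = (0, 3, 5, 1)
  alpha needs (0, 3, 5, 1) <= (0, 3, 5, 1) -> finishes; pool += (3, 0, 3, 0) = (3, 3, 8, 1)
  bravo needs (3, 1, 8, 1) <= (3, 3, 8, 1) -> finishes; pool += (0, 3, 0, 2) = (3, 6, 8, 3)
  echo needs (3, 3, 7, 3) <= (3, 6, 8, 3) -> finishes; pool += (3, 0, 1, 3) = (6, 6, 9, 6)
  delta needs (4, 5, 3, 6) <= (6, 6, 9, 6) -> finishes; pool += (0, 3, 1, 0) = (6, 9, 10, 6)
(3) Precisely 1 of the possible complete orderings is a safe sequence.


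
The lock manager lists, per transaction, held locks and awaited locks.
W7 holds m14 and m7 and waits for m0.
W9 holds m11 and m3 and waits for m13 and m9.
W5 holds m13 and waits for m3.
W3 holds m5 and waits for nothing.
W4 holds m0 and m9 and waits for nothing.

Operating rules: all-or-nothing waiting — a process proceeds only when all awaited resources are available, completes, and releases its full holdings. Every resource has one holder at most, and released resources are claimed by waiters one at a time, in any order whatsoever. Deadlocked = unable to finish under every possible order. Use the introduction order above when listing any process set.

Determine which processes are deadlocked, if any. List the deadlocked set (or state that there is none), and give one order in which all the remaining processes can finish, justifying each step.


The deadlocked set is W9 and W5.
Key observation: the knot is the closed ring of waits W9 -> W5 -> W9; no other process is dragged down with it.
One completion order for the rest: W3, W4, W7.
Walking it through:
  run W3 (it waits on nothing); releases m5
  run W4 (it waits on nothing); releases m0 and m9
  run W7 (all its waits — m0 — are resolved); releases m14 and m7


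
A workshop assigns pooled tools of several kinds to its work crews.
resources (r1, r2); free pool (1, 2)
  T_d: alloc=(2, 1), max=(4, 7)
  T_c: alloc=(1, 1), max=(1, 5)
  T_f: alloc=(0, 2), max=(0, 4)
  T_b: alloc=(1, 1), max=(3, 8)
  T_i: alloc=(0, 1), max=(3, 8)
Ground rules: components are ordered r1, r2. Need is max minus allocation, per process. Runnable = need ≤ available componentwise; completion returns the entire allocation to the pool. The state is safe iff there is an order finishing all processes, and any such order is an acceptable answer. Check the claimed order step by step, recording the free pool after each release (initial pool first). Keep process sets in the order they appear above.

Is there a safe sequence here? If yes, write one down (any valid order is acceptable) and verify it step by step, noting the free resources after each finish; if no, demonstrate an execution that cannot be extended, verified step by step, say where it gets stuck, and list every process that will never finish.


UNSAFE.
Key observation: no order helps: past T_f, T_c, the free pool tops out at (2, 5), below what each blocked process needs in r2.
Going as far as possible: T_f, T_c; after that, nothing fits. Check, step by step:
  pool = (1, 2)
  run T_f (needs (0, 2), free (1, 2)); after release of (0, 2) the pool is (1, 4)
  run T_c (needs (0, 4), free (1, 4)); after release of (1, 1) the pool is (2, 5)
  T_d cannot run: need (2, 6) vs free (2, 5) (insufficient r2)
  T_b cannot run: need (2, 7) vs free (2, 5) (insufficient r2)
  T_i cannot run: need (3, 7) vs free (2, 5) (insufficient r1 and r2)
Permanently blocked: T_d, T_b and T_i.


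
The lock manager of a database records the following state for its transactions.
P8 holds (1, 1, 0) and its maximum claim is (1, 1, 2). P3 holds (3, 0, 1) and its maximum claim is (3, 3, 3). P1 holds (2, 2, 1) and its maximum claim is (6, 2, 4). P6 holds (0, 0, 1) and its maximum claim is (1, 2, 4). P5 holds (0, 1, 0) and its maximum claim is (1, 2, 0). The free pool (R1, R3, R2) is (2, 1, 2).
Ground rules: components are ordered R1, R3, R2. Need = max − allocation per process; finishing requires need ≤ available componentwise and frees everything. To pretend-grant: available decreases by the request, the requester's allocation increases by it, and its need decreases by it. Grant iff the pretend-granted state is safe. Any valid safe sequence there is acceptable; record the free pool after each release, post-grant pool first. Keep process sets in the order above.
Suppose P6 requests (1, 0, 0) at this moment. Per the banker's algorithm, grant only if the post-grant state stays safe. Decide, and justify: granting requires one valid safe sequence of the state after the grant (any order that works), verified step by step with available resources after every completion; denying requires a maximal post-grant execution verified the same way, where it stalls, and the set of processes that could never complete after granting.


GRANT. The post-grant state is safe; one safe sequence: P8, P5, P3, P6, P1.
Key observation: the transfer keeps a workable pool ((1, 1, 2)); P8 starts the safe sequence.
Check on the post-grant state, step by step:
  pool = (1, 1, 2)
  run P8 (needs (0, 0, 2), free (1, 1, 2)); after release of (1, 1, 0) the pool is (2, 2, 2)
  run P5 (needs (1, 1, 0), free (2, 2, 2)); after release of (0, 1, 0) the pool is (2, 3, 2)
  run P3 (needs (0, 3, 2), free (2, 3, 2)); after release of (3, 0, 1) the pool is (5, 3, 3)
  run P6 (needs (0, 2, 3), free (5, 3, 3)); after release of (1, 0, 1) the pool is (6, 3, 4)
  run P1 (needs (4, 0, 3), free (6, 3, 4)); after release of (2, 2, 1) the pool is (8, 5, 5)


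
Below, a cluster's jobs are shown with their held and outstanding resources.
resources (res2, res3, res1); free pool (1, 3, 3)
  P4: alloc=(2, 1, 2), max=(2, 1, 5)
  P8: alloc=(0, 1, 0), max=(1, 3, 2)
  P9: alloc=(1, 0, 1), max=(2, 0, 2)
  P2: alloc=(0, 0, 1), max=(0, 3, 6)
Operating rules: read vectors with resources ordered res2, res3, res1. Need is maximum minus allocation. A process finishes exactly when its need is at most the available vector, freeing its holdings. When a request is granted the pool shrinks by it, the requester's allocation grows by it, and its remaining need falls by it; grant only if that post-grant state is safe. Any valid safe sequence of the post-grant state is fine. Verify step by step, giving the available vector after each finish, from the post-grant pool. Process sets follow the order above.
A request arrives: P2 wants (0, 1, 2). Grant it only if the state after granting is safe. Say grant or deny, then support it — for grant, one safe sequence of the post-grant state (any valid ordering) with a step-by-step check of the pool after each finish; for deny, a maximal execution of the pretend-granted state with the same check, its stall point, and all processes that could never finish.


DENY: after the grant no complete ordering would exist.
Key observation: P9, P8 can finish, but then (2, 3, 2) is all there is, and the blocked group's res1 demands exceed it.
After a pretend grant, a maximal execution: P9, P8 — then nothing else fits. Verifying each step:
  pool = (1, 2, 1)
  P9 needs (1, 0, 1) <= (1, 2, 1) -> finishes; pool += (1, 0, 1) = (2, 2, 2)
  P8 needs (1, 2, 2) <= (2, 2, 2) -> finishes; pool += (0, 1, 0) = (2, 3, 2)
  P4 cannot run: need (0, 0, 3) vs free (2, 3, 2) (insufficient res1)
  P2 cannot run: need (0, 2, 3) vs free (2, 3, 2) (insufficient res1)
Processes that could never finish after the grant: P4 and P2.


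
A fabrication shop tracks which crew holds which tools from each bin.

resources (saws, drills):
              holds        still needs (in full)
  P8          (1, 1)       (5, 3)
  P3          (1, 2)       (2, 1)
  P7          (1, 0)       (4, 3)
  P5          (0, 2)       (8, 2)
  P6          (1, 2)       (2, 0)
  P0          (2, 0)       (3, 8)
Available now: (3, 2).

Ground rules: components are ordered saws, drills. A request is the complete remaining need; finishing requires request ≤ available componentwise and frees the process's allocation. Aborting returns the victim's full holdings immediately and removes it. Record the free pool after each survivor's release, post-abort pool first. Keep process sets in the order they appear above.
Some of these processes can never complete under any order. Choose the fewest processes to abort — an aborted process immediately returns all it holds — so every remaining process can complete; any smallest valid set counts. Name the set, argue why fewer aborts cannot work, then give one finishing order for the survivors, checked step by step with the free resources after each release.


Minimum abort set: P0.
Key observation: aborting P0 returns (2, 0), and P5 — hopeless before — runs at step 4 with the returned capacity in the pool.
Why nothing smaller works: aborting no one leaves the state deadlocked as given.
Survivors finish in the order: P6, P3, P7, P5, P8. Verifying each step (pool after the aborts first):
  pool = (5, 2)
  P6: need (2, 0) fits (5, 2); releases (1, 2), pool now (6, 4)
  P3: need (2, 1) fits (6, 4); releases (1, 2), pool now (7, 6)
  P7: need (4, 3) fits (7, 6); releases (1, 0), pool now (8, 6)
  P5: need (8, 2) fits (8, 6); releases (0, 2), pool now (8, 8)
  P8: need (5, 3) fits (8, 8); releases (1, 1), pool now (9, 9)


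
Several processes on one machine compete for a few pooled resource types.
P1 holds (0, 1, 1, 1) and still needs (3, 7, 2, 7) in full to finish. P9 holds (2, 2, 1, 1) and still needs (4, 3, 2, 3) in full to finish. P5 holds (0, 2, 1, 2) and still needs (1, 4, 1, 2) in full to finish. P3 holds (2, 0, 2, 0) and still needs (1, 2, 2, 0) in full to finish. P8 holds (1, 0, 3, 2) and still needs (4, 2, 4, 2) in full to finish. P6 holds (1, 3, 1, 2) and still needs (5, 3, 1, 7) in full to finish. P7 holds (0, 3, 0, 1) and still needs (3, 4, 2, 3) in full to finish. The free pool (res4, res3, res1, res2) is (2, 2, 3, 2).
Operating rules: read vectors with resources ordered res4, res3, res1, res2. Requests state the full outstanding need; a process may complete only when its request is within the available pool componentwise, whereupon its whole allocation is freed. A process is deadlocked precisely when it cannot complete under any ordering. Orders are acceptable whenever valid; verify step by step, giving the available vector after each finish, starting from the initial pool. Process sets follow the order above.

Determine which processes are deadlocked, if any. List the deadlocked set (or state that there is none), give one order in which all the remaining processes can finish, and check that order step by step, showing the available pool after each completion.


Deadlocked set: P1, P9, P5, P6 and P7.
Key observation: the pool after P3, P8 is (5, 2, 8, 4); every surviving request exceeds it in res3, so progress ends there.
The rest can finish in the order P3, P8. Step-by-step check:
  pool = (2, 2, 3, 2)
  P3 needs (1, 2, 2, 0) <= (2, 2, 3, 2) -> finishes; pool += (2, 0, 2, 0) = (4, 2, 5, 2)
  P8 needs (4, 2, 4, 2) <= (4, 2, 5, 2) -> finishes; pool += (1, 0, 3, 2) = (5, 2, 8, 4)
The blocked processes can never fit:
  P1 cannot run: need (3, 7, 2, 7) vs free (5, 2, 8, 4) (insufficient res3 and res2)
  P9 cannot run: need (4, 3, 2, 3) vs free (5, 2, 8, 4) (insufficient res3)
  P5 cannot run: need (1, 4, 1, 2) vs free (5, 2, 8, 4) (insufficient res3)
  P6 cannot run: need (5, 3, 1, 7) vs free (5, 2, 8, 4) (insufficient res3 and res2)
  P7 cannot run: need (3, 4, 2, 3) vs free (5, 2, 8, 4) (insufficient res3)


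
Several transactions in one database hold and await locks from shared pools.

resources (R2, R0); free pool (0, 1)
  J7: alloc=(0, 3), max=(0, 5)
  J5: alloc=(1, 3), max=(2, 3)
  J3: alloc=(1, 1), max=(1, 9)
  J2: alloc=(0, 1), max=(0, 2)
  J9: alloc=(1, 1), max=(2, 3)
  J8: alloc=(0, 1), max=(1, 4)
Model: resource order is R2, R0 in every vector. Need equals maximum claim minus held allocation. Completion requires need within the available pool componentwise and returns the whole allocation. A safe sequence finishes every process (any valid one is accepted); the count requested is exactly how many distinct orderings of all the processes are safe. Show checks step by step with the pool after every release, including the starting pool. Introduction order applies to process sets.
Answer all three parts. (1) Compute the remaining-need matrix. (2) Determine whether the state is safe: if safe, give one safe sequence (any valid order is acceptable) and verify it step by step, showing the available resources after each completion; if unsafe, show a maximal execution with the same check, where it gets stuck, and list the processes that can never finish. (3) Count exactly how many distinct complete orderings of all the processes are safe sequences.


(1) Remaining need (order R2, R0):
  J7: (0, 2)
  J5: (1, 0)
  J3: (0, 8)
  J2: (0, 1)
  J9: (1, 2)
  J8: (1, 3)
(2) UNSAFE — no complete ordering exists.
Key observation: after J2, J7 the pool peaks at (0, 5), and each blocked process is short somewhere: J5 on R2; J3 on R0; J9 on R2; J8 on R2.
The run J2, J7 cannot be extended any further. Step-by-step check:
  pool = (0, 1)
  J2: need (0, 1) fits (0, 1); releases (0, 1), pool now (0, 2)
  J7: need (0, 2) fits (0, 2); releases (0, 3), pool now (0, 5)
  blocked: J5 wants (1, 0), pool (0, 5) — not enough R2
  blocked: J3 wants (0, 8), pool (0, 5) — not enough R0
  blocked: J9 wants (1, 2), pool (0, 5) — not enough R2
  blocked: J8 wants (1, 3), pool (0, 5) — not enough R2
Processes that can never finish: J5, J3, J9 and J8.
(3) Precisely 0 of the possible complete orderings are safe sequences.


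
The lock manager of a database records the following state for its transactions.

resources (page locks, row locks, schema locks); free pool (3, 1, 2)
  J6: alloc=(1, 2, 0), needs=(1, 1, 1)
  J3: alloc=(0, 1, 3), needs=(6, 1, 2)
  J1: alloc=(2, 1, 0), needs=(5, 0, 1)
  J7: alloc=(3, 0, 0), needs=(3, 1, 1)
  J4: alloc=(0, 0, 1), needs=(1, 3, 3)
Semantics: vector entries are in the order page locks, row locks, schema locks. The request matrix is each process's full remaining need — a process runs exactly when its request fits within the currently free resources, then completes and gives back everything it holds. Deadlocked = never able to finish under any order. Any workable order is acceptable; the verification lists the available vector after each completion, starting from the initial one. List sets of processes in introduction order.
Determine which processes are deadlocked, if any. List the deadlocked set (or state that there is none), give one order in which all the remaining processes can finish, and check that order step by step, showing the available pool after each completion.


Nothing here is deadlocked.
Key observation: J7 leads a chain of completions in which each release enables another process.
One completion order for the rest: J7, J3, J1, J4, J6. Step-by-step check:
  pool = (3, 1, 2)
  J7 needs (3, 1, 1) <= (3, 1, 2) -> finishes; pool += (3, 0, 0) = (6, 1, 2)
  J3 needs (6, 1, 2) <= (6, 1, 2) -> finishes; pool += (0, 1, 3) = (6, 2, 5)
  J1 needs (5, 0, 1) <= (6, 2, 5) -> finishes; pool += (2, 1, 0) = (8, 3, 5)
  J4 needs (1, 3, 3) <= (8, 3, 5) -> finishes; pool += (0, 0, 1) = (8, 3, 6)
  J6 needs (1, 1, 1) <= (8, 3, 6) -> finishes; pool += (1, 2, 0) = (9, 5, 6)


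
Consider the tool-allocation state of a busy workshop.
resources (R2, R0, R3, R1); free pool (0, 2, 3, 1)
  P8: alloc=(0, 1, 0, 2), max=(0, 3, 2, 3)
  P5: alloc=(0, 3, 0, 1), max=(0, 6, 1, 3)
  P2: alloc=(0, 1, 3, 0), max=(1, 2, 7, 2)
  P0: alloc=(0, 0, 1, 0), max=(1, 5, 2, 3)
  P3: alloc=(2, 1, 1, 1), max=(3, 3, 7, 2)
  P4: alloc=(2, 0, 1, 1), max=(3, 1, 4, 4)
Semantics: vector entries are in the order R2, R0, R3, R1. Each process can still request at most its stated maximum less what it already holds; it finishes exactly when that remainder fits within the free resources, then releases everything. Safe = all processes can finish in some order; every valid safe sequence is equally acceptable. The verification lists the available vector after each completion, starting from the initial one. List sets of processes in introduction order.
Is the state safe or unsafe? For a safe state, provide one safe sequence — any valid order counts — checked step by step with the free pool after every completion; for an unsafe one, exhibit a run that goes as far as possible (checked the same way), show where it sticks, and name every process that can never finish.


UNSAFE — no complete ordering exists.
Key observation: no order helps: past P8, P5, the free pool tops out at (0, 6, 3, 4), below what each blocked process needs in R2.
A maximal execution: P8, P5 — then nothing else fits. Step-by-step check:
  pool = (0, 2, 3, 1)
  run P8 (needs (0, 2, 2, 1), free (0, 2, 3, 1)); after release of (0, 1, 0, 2) the pool is (0, 3, 3, 3)
  run P5 (needs (0, 3, 1, 2), free (0, 3, 3, 3)); after release of (0, 3, 0, 1) the pool is (0, 6, 3, 4)
  P2 still needs (1, 1, 4, 2) but only (0, 6, 3, 4) is free — short on R2 and R3
  P0 still needs (1, 5, 1, 3) but only (0, 6, 3, 4) is free — short on R2
  P3 still needs (1, 2, 6, 1) but only (0, 6, 3, 4) is free — short on R2 and R3
  P4 still needs (1, 1, 3, 3) but only (0, 6, 3, 4) is free — short on R2
Processes that can never finish: P2, P0, P3 and P4.


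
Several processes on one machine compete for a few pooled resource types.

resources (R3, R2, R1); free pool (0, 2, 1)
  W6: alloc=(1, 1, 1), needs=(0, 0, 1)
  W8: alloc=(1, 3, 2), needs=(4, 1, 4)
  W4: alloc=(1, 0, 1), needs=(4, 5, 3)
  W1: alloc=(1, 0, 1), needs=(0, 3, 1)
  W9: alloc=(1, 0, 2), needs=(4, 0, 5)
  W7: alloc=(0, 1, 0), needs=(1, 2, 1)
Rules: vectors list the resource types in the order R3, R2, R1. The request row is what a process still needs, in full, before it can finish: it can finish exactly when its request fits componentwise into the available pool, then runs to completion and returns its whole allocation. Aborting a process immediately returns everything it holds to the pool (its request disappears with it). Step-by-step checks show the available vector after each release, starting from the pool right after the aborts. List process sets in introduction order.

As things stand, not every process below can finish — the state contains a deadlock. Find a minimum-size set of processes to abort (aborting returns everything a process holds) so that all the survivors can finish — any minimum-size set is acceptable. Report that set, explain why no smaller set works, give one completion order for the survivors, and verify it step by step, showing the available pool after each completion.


Minimum abort set: W4 and W9.
Key observation: W8 was stuck for good until W4 and W9 gave back (2, 0, 3); in the order shown it finishes at step 3.
No one abort is enough; case by case: W6 alone leaves W8 blocked (short on R3 and R1); W8 alone leaves W4 blocked (short on R3); W4 alone leaves W8 blocked (short on R3); W1 alone leaves W8 blocked (short on R3 and R1); W9 alone leaves W8 blocked (short on R3); W7 alone leaves W8 blocked (short on R3 and R1).
One survivor order: W6, W1, W8, W7. Walking it through (post-abort pool first):
  pool = (2, 2, 4)
  run W6 (needs (0, 0, 1), free (2, 2, 4)); after release of (1, 1, 1) the pool is (3, 3, 5)
  run W1 (needs (0, 3, 1), free (3, 3, 5)); after release of (1, 0, 1) the pool is (4, 3, 6)
  run W8 (needs (4, 1, 4), free (4, 3, 6)); after release of (1, 3, 2) the pool is (5, 6, 8)
  run W7 (needs (1, 2, 1), free (5, 6, 8)); after release of (0, 1, 0) the pool is (5, 7, 8)


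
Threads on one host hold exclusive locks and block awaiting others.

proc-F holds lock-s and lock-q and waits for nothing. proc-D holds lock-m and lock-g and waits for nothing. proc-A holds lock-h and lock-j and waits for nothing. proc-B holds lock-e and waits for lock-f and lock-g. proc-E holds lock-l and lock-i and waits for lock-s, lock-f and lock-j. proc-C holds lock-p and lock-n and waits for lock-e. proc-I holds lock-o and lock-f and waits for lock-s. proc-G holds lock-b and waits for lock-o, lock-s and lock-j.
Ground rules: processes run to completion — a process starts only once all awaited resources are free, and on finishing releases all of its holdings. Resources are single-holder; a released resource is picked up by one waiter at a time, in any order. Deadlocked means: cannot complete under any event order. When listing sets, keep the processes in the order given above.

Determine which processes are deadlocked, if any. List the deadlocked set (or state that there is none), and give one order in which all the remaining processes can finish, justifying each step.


The deadlocked set is empty.
Key observation: all waits point, directly or indirectly, at processes that can finish, so nothing is permanently blocked.
The rest can finish in the order proc-F, proc-D, proc-I, proc-B, proc-A, proc-C, proc-G, proc-E.
Verifying each step:
  proc-F waits on nothing -> runs at once and releases lock-s and lock-q
  proc-D waits on nothing -> runs at once and releases lock-m and lock-g
  run proc-I (all its waits — lock-s — are resolved); releases lock-o and lock-f
  run proc-B (all its waits — lock-f and lock-g — are resolved); releases lock-e
  proc-A waits on nothing -> runs at once and releases lock-h and lock-j
  run proc-C (all its waits — lock-e — are resolved); releases lock-p and lock-n
  run proc-G (all its waits — lock-o, lock-s and lock-j — are resolved); releases lock-b
  run proc-E (all its waits — lock-s, lock-f and lock-j — are resolved); releases lock-l and lock-i
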